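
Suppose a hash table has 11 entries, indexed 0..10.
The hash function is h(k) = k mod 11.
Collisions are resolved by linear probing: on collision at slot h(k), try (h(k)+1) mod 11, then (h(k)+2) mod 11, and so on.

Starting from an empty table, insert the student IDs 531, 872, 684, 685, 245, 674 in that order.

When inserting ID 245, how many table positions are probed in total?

4

531 hashes to 3; slot 3 is free -> place at 3.
872 hashes to 3; 3 taken -> place at 4.
684 hashes to 2; slot 2 is free -> place at 2.
685 hashes to 3; 3,4 taken -> place at 5.
245 hashes to 3; 3,4,5 taken -> place at 6.
674 hashes to 3; 3,4,5,6 taken -> place at 7.
Table: [_, _, 684, 531, 872, 685, 245, 674, _, _, _]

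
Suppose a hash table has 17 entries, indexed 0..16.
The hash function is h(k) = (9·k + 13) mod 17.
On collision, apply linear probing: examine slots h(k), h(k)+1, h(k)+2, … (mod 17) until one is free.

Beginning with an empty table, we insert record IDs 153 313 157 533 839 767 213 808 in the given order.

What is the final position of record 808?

153 hashes to 13; slot 13 is free -> place at 13.
313 hashes to 8; slot 8 is free -> place at 8.
157 hashes to 15; slot 15 is free -> place at 15.
533 hashes to 16; slot 16 is free -> place at 16.
839 hashes to 16; 16 taken -> place at 0.
767 hashes to 14; slot 14 is free -> place at 14.
213 hashes to 9; slot 9 is free -> place at 9.
808 hashes to 9; 9 taken -> place at 10.
Table: [839, _, _, _, _, _, _, _, 313, 213, 808, _, _, 153, 767, 157, 533]

10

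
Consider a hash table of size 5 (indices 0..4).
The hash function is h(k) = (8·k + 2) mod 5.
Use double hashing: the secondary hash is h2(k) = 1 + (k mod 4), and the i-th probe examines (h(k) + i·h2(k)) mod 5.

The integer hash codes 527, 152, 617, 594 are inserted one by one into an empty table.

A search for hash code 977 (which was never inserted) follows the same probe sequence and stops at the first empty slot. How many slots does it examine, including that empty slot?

Insert 527: h=3, slot 3 empty -> index 3.
Insert 152: h=3, h2=1, slot 3 occupied -> index 4.
Insert 617: h=3, h2=2, slot 3 occupied -> index 0.
Insert 594: h=4, h2=3, slot 4 occupied -> index 2.
Table: [617, —, 594, 527, 152]
Lookup 977: h=3, h2=2, probe 3,0,2,4,1 → slot 1 empty, not found.

5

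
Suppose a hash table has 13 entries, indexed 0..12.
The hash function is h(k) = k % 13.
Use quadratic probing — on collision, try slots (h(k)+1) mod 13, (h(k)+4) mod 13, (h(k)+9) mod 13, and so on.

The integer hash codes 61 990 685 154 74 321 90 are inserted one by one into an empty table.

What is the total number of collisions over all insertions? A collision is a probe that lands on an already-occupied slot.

6

61: h=9 -> slot 9
990: h=2 -> slot 2
685: h=9, probe 9,10 -> slot 10
154: h=11 -> slot 11
74: h=9, probe 9,10,0 -> slot 0
321: h=9, probe 9,10,0,5 -> slot 5
90: h=12 -> slot 12
Table: [74, ., 990, ., ., 321, ., ., ., 61, 685, 154, 90]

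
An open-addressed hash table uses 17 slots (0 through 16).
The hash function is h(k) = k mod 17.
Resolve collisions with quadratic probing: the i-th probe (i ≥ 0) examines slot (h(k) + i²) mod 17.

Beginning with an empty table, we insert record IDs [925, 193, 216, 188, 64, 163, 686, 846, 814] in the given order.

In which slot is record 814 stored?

16

925 hashes to 7; slot 7 is free => place at 7.
193 hashes to 6; slot 6 is free => place at 6.
216 hashes to 12; slot 12 is free => place at 12.
188 hashes to 1; slot 1 is free => place at 1.
64 hashes to 13; slot 13 is free => place at 13.
163 hashes to 10; slot 10 is free => place at 10.
686 hashes to 6; 6,7,10 taken => place at 15.
846 hashes to 13; 13 taken => place at 14.
814 hashes to 15; 15 taken => place at 16.
Table: [—, 188, —, —, —, —, 193, 925, —, —, 163, —, 216, 64, 846, 686, 814]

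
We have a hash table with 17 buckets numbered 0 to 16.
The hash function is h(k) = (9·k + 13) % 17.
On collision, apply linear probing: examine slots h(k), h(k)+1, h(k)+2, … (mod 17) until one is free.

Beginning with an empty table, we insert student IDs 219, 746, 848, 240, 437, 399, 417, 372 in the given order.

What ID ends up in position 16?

Insert 219: h=12, slot 12 empty → index 12.
Insert 746: h=12, slot 12 occupied → index 13.
Insert 848: h=12, slots 12,13 occupied → index 14.
Insert 240: h=14, slot 14 occupied → index 15.
Insert 437: h=2, slot 2 empty → index 2.
Insert 399: h=0, slot 0 empty → index 0.
Insert 417: h=9, slot 9 empty → index 9.
Insert 372: h=12, slots 12,13,14,15 occupied → index 16.
Table: [399, ∅, 437, ∅, ∅, ∅, ∅, ∅, ∅, 417, ∅, ∅, 219, 746, 848, 240, 372]

372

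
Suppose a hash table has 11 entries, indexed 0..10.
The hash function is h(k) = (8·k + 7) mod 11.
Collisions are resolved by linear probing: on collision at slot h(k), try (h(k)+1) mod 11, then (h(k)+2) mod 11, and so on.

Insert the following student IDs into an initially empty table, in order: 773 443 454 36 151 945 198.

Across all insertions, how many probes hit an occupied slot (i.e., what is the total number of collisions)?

773: h=9 => slot 9
443: h=9, probe 9,10 => slot 10
454: h=9, probe 9,10,0 => slot 0
36: h=9, probe 9,10,0,1 => slot 1
151: h=5 => slot 5
945: h=10, probe 10,0,1,2 => slot 2
198: h=7 => slot 7
Table: [454, 36, 945, _, _, 151, _, 198, _, 773, 443]

9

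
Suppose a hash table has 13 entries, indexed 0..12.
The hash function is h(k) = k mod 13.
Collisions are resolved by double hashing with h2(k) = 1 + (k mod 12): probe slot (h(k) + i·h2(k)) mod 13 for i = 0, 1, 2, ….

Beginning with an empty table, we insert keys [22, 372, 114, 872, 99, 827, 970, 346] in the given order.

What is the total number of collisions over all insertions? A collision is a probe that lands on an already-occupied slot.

22 hashes to 9; slot 9 is free → place at 9.
372 hashes to 8; slot 8 is free → place at 8.
114 hashes to 10; slot 10 is free → place at 10.
872 hashes to 1; slot 1 is free → place at 1.
99 hashes to 8, h2=4; 8 taken → place at 12.
827 hashes to 8, h2=12; 8 taken → place at 7.
970 hashes to 8, h2=11; 8 taken → place at 6.
346 hashes to 8, h2=11; 8,6 taken → place at 4.
Table: [∅, 872, ∅, ∅, 346, ∅, 970, 827, 372, 22, 114, ∅, 99]

5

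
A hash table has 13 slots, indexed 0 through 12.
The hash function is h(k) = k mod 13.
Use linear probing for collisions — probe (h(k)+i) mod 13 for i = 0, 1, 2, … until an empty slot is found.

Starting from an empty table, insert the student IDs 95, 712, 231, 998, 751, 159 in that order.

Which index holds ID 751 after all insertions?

95: h=4 → slot 4
712: h=10 → slot 10
231: h=10, probe 10,11 → slot 11
998: h=10, probe 10,11,12 → slot 12
751: h=10, probe 10,11,12,0 → slot 0
159: h=3 → slot 3
Table: [751, ., ., 159, 95, ., ., ., ., ., 712, 231, 998]

0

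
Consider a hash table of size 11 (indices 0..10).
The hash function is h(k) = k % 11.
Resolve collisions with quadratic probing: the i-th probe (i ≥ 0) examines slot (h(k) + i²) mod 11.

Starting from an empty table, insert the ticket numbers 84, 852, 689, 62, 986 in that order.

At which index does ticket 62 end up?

Insert 84: h=7, slot 7 empty => index 7.
Insert 852: h=5, slot 5 empty => index 5.
Insert 689: h=7, slot 7 occupied => index 8.
Insert 62: h=7, slots 7,8 occupied => index 0.
Insert 986: h=7, slots 7,8,0,5 occupied => index 1.
Table: [62, 986, -, -, -, 852, -, 84, 689, -, -]

0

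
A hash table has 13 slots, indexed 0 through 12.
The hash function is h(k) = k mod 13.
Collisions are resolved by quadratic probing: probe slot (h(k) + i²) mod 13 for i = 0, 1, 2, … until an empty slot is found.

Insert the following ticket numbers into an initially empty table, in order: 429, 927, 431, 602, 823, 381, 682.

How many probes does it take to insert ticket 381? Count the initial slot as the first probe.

Insert 429: h=0, slot 0 empty => index 0.
Insert 927: h=4, slot 4 empty => index 4.
Insert 431: h=2, slot 2 empty => index 2.
Insert 602: h=4, slot 4 occupied => index 5.
Insert 823: h=4, slots 4,5 occupied => index 8.
Insert 381: h=4, slots 4,5,8,0 occupied => index 7.
Insert 682: h=6, slot 6 empty => index 6.
Table: [429, -, 431, -, 927, 602, 682, 381, 823, -, -, -, -]

5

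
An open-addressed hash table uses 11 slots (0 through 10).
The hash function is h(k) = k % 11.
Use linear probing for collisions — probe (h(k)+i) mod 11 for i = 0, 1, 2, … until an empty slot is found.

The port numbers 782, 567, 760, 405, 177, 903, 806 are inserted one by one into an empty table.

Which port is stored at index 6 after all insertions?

567

782 hashes to 1; slot 1 is free => place at 1.
567 hashes to 6; slot 6 is free => place at 6.
760 hashes to 1; 1 taken => place at 2.
405 hashes to 9; slot 9 is free => place at 9.
177 hashes to 1; 1,2 taken => place at 3.
903 hashes to 1; 1,2,3 taken => place at 4.
806 hashes to 3; 3,4 taken => place at 5.
Table: [_, 782, 760, 177, 903, 806, 567, _, _, 405, _]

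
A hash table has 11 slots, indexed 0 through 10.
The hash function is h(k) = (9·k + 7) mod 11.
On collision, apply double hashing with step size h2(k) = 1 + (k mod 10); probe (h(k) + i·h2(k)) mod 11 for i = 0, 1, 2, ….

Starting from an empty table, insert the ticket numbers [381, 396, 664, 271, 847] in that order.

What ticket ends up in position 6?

Insert 381: h=4, slot 4 empty -> index 4.
Insert 396: h=7, slot 7 empty -> index 7.
Insert 664: h=10, slot 10 empty -> index 10.
Insert 271: h=4, h2=2, slot 4 occupied -> index 6.
Insert 847: h=7, h2=8, slots 7,4 occupied -> index 1.
Table: [-, 847, -, -, 381, -, 271, 396, -, -, 664]

271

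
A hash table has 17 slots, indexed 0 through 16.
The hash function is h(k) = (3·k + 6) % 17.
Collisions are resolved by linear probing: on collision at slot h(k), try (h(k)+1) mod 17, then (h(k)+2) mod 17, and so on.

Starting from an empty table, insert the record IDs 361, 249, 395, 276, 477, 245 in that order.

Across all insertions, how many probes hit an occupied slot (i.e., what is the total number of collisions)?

3

Insert 361: h=1, slot 1 empty -> index 1.
Insert 249: h=5, slot 5 empty -> index 5.
Insert 395: h=1, slot 1 occupied -> index 2.
Insert 276: h=1, slots 1,2 occupied -> index 3.
Insert 477: h=9, slot 9 empty -> index 9.
Insert 245: h=10, slot 10 empty -> index 10.
Table: [∅, 361, 395, 276, ∅, 249, ∅, ∅, ∅, 477, 245, ∅, ∅, ∅, ∅, ∅, ∅]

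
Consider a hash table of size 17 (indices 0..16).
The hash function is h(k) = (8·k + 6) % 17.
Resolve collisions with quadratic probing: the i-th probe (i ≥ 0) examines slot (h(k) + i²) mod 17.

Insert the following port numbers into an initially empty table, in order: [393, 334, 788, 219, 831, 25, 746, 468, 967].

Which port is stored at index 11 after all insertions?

393 hashes to 5; slot 5 is free -> place at 5.
334 hashes to 9; slot 9 is free -> place at 9.
788 hashes to 3; slot 3 is free -> place at 3.
219 hashes to 7; slot 7 is free -> place at 7.
831 hashes to 7; 7 taken -> place at 8.
25 hashes to 2; slot 2 is free -> place at 2.
746 hashes to 7; 7,8 taken -> place at 11.
468 hashes to 10; slot 10 is free -> place at 10.
967 hashes to 7; 7,8,11 taken -> place at 16.
Table: [∅, ∅, 25, 788, ∅, 393, ∅, 219, 831, 334, 468, 746, ∅, ∅, ∅, ∅, 967]

746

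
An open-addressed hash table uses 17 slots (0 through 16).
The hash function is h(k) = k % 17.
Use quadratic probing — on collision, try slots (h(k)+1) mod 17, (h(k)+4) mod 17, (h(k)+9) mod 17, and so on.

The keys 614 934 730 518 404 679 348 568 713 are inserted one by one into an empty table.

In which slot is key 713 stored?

614: h=2 → slot 2
934: h=16 → slot 16
730: h=16, probe 16,0 → slot 0
518: h=8 → slot 8
404: h=13 → slot 13
679: h=16, probe 16,0,3 → slot 3
348: h=8, probe 8,9 → slot 9
568: h=7 → slot 7
713: h=16, probe 16,0,3,8,15 → slot 15
Table: [730, ., 614, 679, ., ., ., 568, 518, 348, ., ., ., 404, ., 713, 934]

15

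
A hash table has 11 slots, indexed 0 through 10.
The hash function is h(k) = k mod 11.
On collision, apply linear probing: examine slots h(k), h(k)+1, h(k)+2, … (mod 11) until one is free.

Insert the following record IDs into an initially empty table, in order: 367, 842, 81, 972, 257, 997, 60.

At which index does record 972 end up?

367: h=4 -> slot 4
842: h=6 -> slot 6
81: h=4, probe 4,5 -> slot 5
972: h=4, probe 4,5,6,7 -> slot 7
257: h=4, probe 4,5,6,7,8 -> slot 8
997: h=7, probe 7,8,9 -> slot 9
60: h=5, probe 5,6,7,8,9,10 -> slot 10
Table: [_, _, _, _, 367, 81, 842, 972, 257, 997, 60]

7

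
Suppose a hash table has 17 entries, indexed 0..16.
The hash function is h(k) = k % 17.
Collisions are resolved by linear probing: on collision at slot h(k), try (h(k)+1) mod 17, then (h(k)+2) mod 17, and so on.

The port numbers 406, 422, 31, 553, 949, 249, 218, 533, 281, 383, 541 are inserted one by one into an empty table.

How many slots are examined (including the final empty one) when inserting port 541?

406 hashes to 15; slot 15 is free => place at 15.
422 hashes to 14; slot 14 is free => place at 14.
31 hashes to 14; 14,15 taken => place at 16.
553 hashes to 9; slot 9 is free => place at 9.
949 hashes to 14; 14,15,16 taken => place at 0.
249 hashes to 11; slot 11 is free => place at 11.
218 hashes to 14; 14,15,16,0 taken => place at 1.
533 hashes to 6; slot 6 is free => place at 6.
281 hashes to 9; 9 taken => place at 10.
383 hashes to 9; 9,10,11 taken => place at 12.
541 hashes to 14; 14,15,16,0,1 taken => place at 2.
Table: [949, 218, 541, ∅, ∅, ∅, 533, ∅, ∅, 553, 281, 249, 383, ∅, 422, 406, 31]

6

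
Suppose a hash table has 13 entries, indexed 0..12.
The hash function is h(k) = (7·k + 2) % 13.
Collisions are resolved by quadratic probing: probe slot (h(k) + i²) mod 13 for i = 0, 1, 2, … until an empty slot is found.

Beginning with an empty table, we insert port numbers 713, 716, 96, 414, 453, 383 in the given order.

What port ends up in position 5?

Insert 713: h=1, slot 1 empty -> index 1.
Insert 716: h=9, slot 9 empty -> index 9.
Insert 96: h=11, slot 11 empty -> index 11.
Insert 414: h=1, slot 1 occupied -> index 2.
Insert 453: h=1, slots 1,2 occupied -> index 5.
Insert 383: h=5, slot 5 occupied -> index 6.
Table: [_, 713, 414, _, _, 453, 383, _, _, 716, _, 96, _]

453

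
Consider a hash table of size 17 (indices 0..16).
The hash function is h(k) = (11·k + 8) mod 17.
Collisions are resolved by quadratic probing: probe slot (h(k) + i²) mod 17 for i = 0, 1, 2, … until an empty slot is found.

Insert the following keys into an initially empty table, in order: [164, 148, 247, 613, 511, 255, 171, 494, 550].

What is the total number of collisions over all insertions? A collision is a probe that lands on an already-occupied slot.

7

Insert 164: h=10, slot 10 empty -> index 10.
Insert 148: h=4, slot 4 empty -> index 4.
Insert 247: h=5, slot 5 empty -> index 5.
Insert 613: h=2, slot 2 empty -> index 2.
Insert 511: h=2, slot 2 occupied -> index 3.
Insert 255: h=8, slot 8 empty -> index 8.
Insert 171: h=2, slots 2,3 occupied -> index 6.
Insert 494: h=2, slots 2,3,6 occupied -> index 11.
Insert 550: h=6, slot 6 occupied -> index 7.
Table: [., ., 613, 511, 148, 247, 171, 550, 255, ., 164, 494, ., ., ., ., .]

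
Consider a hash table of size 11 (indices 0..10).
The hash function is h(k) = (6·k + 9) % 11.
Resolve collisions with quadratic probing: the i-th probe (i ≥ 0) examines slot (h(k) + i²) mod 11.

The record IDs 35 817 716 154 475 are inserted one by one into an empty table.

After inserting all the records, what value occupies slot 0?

Insert 35: h=10, slot 10 empty => index 10.
Insert 817: h=5, slot 5 empty => index 5.
Insert 716: h=4, slot 4 empty => index 4.
Insert 154: h=9, slot 9 empty => index 9.
Insert 475: h=10, slot 10 occupied => index 0.
Table: [475, -, -, -, 716, 817, -, -, -, 154, 35]

475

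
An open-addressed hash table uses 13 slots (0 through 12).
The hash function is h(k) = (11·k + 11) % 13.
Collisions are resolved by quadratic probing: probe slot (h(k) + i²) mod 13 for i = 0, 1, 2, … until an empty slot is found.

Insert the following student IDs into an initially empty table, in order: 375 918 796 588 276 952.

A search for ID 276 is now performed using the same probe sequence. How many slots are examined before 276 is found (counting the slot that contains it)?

375 hashes to 2; slot 2 is free -> place at 2.
918 hashes to 8; slot 8 is free -> place at 8.
796 hashes to 5; slot 5 is free -> place at 5.
588 hashes to 5; 5 taken -> place at 6.
276 hashes to 5; 5,6 taken -> place at 9.
952 hashes to 5; 5,6,9 taken -> place at 1.
Table: [-, 952, 375, -, -, 796, 588, -, 918, 276, -, -, -]
Lookup 276: h=5, probe 5,6,9 → found at 9.

3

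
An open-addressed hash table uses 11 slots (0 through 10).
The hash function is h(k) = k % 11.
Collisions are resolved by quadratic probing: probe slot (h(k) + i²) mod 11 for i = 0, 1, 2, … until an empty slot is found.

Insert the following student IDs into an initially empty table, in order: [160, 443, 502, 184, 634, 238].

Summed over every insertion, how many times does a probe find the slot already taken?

Insert 160: h=6, slot 6 empty -> index 6.
Insert 443: h=3, slot 3 empty -> index 3.
Insert 502: h=7, slot 7 empty -> index 7.
Insert 184: h=8, slot 8 empty -> index 8.
Insert 634: h=7, slots 7,8 occupied -> index 0.
Insert 238: h=7, slots 7,8,0 occupied -> index 5.
Table: [634, _, _, 443, _, 238, 160, 502, 184, _, _]

5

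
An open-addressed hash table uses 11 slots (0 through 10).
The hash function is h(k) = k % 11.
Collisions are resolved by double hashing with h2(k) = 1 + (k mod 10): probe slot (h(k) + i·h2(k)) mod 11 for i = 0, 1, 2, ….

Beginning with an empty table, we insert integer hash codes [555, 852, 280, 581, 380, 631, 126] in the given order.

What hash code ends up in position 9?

Insert 555: h=5, slot 5 empty => index 5.
Insert 852: h=5, h2=3, slot 5 occupied => index 8.
Insert 280: h=5, h2=1, slot 5 occupied => index 6.
Insert 581: h=9, slot 9 empty => index 9.
Insert 380: h=6, h2=1, slot 6 occupied => index 7.
Insert 631: h=4, slot 4 empty => index 4.
Insert 126: h=5, h2=7, slot 5 occupied => index 1.
Table: [_, 126, _, _, 631, 555, 280, 380, 852, 581, _]

581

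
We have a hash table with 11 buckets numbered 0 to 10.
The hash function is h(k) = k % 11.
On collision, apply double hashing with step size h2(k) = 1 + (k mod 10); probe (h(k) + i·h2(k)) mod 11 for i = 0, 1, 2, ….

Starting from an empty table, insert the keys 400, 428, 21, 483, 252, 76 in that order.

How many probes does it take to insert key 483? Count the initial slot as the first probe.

2

400: h=4 → slot 4
428: h=10 → slot 10
21: h=10, h2=2, probe 10,1 → slot 1
483: h=10, h2=4, probe 10,3 → slot 3
252: h=10, h2=3, probe 10,2 → slot 2
76: h=10, h2=7, probe 10,6 → slot 6
Table: [., 21, 252, 483, 400, ., 76, ., ., ., 428]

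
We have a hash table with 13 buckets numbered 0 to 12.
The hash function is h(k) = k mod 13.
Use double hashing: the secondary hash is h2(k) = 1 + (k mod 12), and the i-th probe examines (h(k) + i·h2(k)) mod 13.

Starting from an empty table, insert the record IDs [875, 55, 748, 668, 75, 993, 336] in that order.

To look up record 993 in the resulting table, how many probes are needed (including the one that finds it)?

2

875: h=4 → slot 4
55: h=3 → slot 3
748: h=7 → slot 7
668: h=5 → slot 5
75: h=10 → slot 10
993: h=5, h2=10, probe 5,2 → slot 2
336: h=11 → slot 11
Table: [., ., 993, 55, 875, 668, ., 748, ., ., 75, 336, .]
Lookup 993: h=5, h2=10, probe 5,2 → found at 2.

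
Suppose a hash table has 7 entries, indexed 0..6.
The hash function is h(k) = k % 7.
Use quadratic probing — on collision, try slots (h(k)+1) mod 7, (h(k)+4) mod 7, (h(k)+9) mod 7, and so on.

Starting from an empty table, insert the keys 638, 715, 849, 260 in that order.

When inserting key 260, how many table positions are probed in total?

638 hashes to 1; slot 1 is free -> place at 1.
715 hashes to 1; 1 taken -> place at 2.
849 hashes to 2; 2 taken -> place at 3.
260 hashes to 1; 1,2 taken -> place at 5.
Table: [—, 638, 715, 849, —, 260, —]

3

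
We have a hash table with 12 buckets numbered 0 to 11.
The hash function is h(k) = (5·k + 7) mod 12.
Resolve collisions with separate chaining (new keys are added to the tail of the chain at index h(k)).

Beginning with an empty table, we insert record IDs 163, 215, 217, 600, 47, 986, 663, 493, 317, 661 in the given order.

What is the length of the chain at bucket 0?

Insert 163: h=6, bucket 6 empty → new chain.
Insert 215: h=2, bucket 2 empty → new chain.
Insert 217: h=0, bucket 0 empty → new chain.
Insert 600: h=7, bucket 7 empty → new chain.
Insert 47: h=2, bucket 2 nonempty → append to chain.
Insert 986: h=5, bucket 5 empty → new chain.
Insert 663: h=10, bucket 10 empty → new chain.
Insert 493: h=0, bucket 0 nonempty → append to chain.
Insert 317: h=8, bucket 8 empty → new chain.
Insert 661: h=0, bucket 0 nonempty → append to chain.
Final buckets:
0: 217 -> 493 -> 661
1: ∅
2: 215 -> 47
3: ∅
4: ∅
5: 986
6: 163
7: 600
8: 317
9: ∅
10: 663
11: ∅

3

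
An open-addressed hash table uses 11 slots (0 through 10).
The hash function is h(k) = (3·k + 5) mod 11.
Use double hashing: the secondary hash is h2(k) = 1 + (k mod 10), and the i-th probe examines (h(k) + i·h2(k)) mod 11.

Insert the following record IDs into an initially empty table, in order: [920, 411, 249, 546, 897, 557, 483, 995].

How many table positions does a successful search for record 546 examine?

2

Insert 920: h=4, slot 4 empty -> index 4.
Insert 411: h=6, slot 6 empty -> index 6.
Insert 249: h=4, h2=10, slot 4 occupied -> index 3.
Insert 546: h=4, h2=7, slot 4 occupied -> index 0.
Insert 897: h=1, slot 1 empty -> index 1.
Insert 557: h=4, h2=8, slots 4,1 occupied -> index 9.
Insert 483: h=2, slot 2 empty -> index 2.
Insert 995: h=9, h2=6, slots 9,4 occupied -> index 10.
Table: [546, 897, 483, 249, 920, ., 411, ., ., 557, 995]
Lookup 546: h=4, h2=7, probe 4,0 → found at 0.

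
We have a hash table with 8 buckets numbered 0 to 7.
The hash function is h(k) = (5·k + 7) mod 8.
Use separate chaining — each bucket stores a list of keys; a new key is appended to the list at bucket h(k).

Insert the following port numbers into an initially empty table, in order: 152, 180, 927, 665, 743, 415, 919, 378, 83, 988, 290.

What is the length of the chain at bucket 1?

2

152 -> bucket 7
180 -> bucket 3
927 -> bucket 2
665 -> bucket 4
743 -> bucket 2 (collision)
415 -> bucket 2 (collision)
919 -> bucket 2 (collision)
378 -> bucket 1
83 -> bucket 6
988 -> bucket 3 (collision)
290 -> bucket 1 (collision)
Final buckets:
0: _
1: 378 -> 290
2: 927 -> 743 -> 415 -> 919
3: 180 -> 988
4: 665
5: _
6: 83
7: 152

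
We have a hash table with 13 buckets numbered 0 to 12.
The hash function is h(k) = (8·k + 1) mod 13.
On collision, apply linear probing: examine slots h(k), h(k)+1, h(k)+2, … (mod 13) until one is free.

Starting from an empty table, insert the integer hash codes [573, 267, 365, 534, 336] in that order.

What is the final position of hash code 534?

573 hashes to 9; slot 9 is free -> place at 9.
267 hashes to 5; slot 5 is free -> place at 5.
365 hashes to 9; 9 taken -> place at 10.
534 hashes to 9; 9,10 taken -> place at 11.
336 hashes to 11; 11 taken -> place at 12.
Table: [—, —, —, —, —, 267, —, —, —, 573, 365, 534, 336]

11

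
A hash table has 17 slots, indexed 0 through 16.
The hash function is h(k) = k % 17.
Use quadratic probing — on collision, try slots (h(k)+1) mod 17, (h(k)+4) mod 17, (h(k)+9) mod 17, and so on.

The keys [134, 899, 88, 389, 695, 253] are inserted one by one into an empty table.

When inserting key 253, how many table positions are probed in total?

134 hashes to 15; slot 15 is free => place at 15.
899 hashes to 15; 15 taken => place at 16.
88 hashes to 3; slot 3 is free => place at 3.
389 hashes to 15; 15,16 taken => place at 2.
695 hashes to 15; 15,16,2 taken => place at 7.
253 hashes to 15; 15,16,2,7 taken => place at 14.
Table: [∅, ∅, 389, 88, ∅, ∅, ∅, 695, ∅, ∅, ∅, ∅, ∅, ∅, 253, 134, 899]

5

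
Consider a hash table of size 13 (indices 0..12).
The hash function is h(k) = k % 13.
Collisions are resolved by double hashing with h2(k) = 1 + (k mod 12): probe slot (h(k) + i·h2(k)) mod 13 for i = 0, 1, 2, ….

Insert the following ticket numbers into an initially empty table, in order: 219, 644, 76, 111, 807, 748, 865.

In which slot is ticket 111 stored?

219: h=11 → slot 11
644: h=7 → slot 7
76: h=11, h2=5, probe 11,3 → slot 3
111: h=7, h2=4, probe 7,11,2 → slot 2
807: h=1 → slot 1
748: h=7, h2=5, probe 7,12 → slot 12
865: h=7, h2=2, probe 7,9 → slot 9
Table: [_, 807, 111, 76, _, _, _, 644, _, 865, _, 219, 748]

2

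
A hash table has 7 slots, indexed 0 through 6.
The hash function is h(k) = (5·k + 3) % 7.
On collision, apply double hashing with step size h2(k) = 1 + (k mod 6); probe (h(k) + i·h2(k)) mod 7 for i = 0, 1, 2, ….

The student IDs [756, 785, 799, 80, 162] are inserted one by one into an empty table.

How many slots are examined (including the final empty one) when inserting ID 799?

756 hashes to 3; slot 3 is free → place at 3.
785 hashes to 1; slot 1 is free → place at 1.
799 hashes to 1, h2=2; 1,3 taken → place at 5.
80 hashes to 4; slot 4 is free → place at 4.
162 hashes to 1, h2=1; 1 taken → place at 2.
Table: [_, 785, 162, 756, 80, 799, _]

3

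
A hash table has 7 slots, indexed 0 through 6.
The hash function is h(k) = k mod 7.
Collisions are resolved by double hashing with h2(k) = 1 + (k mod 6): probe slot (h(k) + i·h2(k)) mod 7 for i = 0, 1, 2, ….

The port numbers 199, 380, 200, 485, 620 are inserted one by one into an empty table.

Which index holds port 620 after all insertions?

199: h=3 → slot 3
380: h=2 → slot 2
200: h=4 → slot 4
485: h=2, h2=6, probe 2,1 → slot 1
620: h=4, h2=3, probe 4,0 → slot 0
Table: [620, 485, 380, 199, 200, -, -]

0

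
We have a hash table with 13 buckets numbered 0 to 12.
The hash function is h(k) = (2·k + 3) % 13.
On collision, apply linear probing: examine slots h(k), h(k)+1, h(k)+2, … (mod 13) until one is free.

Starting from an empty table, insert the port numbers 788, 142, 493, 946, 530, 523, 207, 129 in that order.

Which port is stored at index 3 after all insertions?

207

Insert 788: h=6, slot 6 empty => index 6.
Insert 142: h=1, slot 1 empty => index 1.
Insert 493: h=1, slot 1 occupied => index 2.
Insert 946: h=10, slot 10 empty => index 10.
Insert 530: h=10, slot 10 occupied => index 11.
Insert 523: h=9, slot 9 empty => index 9.
Insert 207: h=1, slots 1,2 occupied => index 3.
Insert 129: h=1, slots 1,2,3 occupied => index 4.
Table: [-, 142, 493, 207, 129, -, 788, -, -, 523, 946, 530, -]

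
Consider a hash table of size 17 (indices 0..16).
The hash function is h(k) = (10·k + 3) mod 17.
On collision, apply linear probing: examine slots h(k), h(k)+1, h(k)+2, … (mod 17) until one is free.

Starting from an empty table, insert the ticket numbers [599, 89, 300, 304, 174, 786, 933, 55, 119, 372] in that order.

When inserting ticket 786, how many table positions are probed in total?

599: h=9 → slot 9
89: h=9, probe 9,10 → slot 10
300: h=11 → slot 11
304: h=0 → slot 0
174: h=9, probe 9,10,11,12 → slot 12
786: h=9, probe 9,10,11,12,13 → slot 13
933: h=0, probe 0,1 → slot 1
55: h=9, probe 9,10,11,12,13,14 → slot 14
119: h=3 → slot 3
372: h=0, probe 0,1,2 → slot 2
Table: [304, 933, 372, 119, ., ., ., ., ., 599, 89, 300, 174, 786, 55, ., .]

5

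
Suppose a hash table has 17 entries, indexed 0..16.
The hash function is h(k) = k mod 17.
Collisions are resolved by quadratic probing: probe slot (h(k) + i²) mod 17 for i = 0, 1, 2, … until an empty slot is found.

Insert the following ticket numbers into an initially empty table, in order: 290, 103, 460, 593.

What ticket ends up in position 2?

Insert 290: h=1, slot 1 empty → index 1.
Insert 103: h=1, slot 1 occupied → index 2.
Insert 460: h=1, slots 1,2 occupied → index 5.
Insert 593: h=15, slot 15 empty → index 15.
Table: [-, 290, 103, -, -, 460, -, -, -, -, -, -, -, -, -, 593, -]

103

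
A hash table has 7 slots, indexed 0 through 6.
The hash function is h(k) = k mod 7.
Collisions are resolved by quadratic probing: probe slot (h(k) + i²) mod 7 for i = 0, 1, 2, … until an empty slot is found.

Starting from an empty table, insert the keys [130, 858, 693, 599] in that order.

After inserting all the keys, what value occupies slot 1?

599

130 hashes to 4; slot 4 is free → place at 4.
858 hashes to 4; 4 taken → place at 5.
693 hashes to 0; slot 0 is free → place at 0.
599 hashes to 4; 4,5 taken → place at 1.
Table: [693, 599, —, —, 130, 858, —]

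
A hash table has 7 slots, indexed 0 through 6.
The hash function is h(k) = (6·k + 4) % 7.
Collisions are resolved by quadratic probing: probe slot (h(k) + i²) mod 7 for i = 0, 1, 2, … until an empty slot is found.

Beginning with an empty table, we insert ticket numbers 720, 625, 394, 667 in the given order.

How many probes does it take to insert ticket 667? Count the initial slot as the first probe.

3

720: h=5 => slot 5
625: h=2 => slot 2
394: h=2, probe 2,3 => slot 3
667: h=2, probe 2,3,6 => slot 6
Table: [_, _, 625, 394, _, 720, 667]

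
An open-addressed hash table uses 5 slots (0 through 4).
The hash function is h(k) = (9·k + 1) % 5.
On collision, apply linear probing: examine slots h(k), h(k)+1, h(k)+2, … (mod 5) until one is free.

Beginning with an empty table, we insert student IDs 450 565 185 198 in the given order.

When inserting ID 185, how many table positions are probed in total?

3

450 hashes to 1; slot 1 is free => place at 1.
565 hashes to 1; 1 taken => place at 2.
185 hashes to 1; 1,2 taken => place at 3.
198 hashes to 3; 3 taken => place at 4.
Table: [_, 450, 565, 185, 198]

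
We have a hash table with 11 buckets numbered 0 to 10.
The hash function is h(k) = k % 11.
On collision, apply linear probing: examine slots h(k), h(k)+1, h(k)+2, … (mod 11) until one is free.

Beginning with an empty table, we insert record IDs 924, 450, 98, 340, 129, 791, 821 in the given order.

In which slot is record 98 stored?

1

924: h=0 => slot 0
450: h=10 => slot 10
98: h=10, probe 10,0,1 => slot 1
340: h=10, probe 10,0,1,2 => slot 2
129: h=8 => slot 8
791: h=10, probe 10,0,1,2,3 => slot 3
821: h=7 => slot 7
Table: [924, 98, 340, 791, _, _, _, 821, 129, _, 450]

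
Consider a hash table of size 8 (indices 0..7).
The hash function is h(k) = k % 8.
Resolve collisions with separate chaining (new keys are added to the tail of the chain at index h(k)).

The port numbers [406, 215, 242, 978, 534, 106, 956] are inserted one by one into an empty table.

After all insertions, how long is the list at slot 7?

406 → bucket 6
215 → bucket 7
242 → bucket 2
978 → bucket 2 (collision)
534 → bucket 6 (collision)
106 → bucket 2 (collision)
956 → bucket 4
Final buckets:
0: _
1: _
2: 242 -> 978 -> 106
3: _
4: 956
5: _
6: 406 -> 534
7: 215

1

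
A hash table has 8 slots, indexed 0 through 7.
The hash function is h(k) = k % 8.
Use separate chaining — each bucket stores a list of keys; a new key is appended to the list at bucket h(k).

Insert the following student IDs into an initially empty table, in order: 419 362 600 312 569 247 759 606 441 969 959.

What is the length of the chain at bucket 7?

419 → bucket 3
362 → bucket 2
600 → bucket 0
312 → bucket 0 (collision)
569 → bucket 1
247 → bucket 7
759 → bucket 7 (collision)
606 → bucket 6
441 → bucket 1 (collision)
969 → bucket 1 (collision)
959 → bucket 7 (collision)
Final buckets:
0: 600 -> 312
1: 569 -> 441 -> 969
2: 362
3: 419
4: ∅
5: ∅
6: 606
7: 247 -> 759 -> 959

3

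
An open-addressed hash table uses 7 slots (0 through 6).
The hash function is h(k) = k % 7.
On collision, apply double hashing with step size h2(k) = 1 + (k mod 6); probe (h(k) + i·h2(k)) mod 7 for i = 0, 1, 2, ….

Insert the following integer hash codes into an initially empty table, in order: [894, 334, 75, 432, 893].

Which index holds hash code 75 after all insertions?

894 hashes to 5; slot 5 is free → place at 5.
334 hashes to 5, h2=5; 5 taken → place at 3.
75 hashes to 5, h2=4; 5 taken → place at 2.
432 hashes to 5, h2=1; 5 taken → place at 6.
893 hashes to 4; slot 4 is free → place at 4.
Table: [-, -, 75, 334, 893, 894, 432]

2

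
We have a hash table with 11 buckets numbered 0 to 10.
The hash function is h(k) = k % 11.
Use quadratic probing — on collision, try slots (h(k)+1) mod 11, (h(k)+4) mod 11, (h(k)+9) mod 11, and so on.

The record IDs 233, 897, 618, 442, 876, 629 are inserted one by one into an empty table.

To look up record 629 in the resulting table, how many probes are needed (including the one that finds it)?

Insert 233: h=2, slot 2 empty -> index 2.
Insert 897: h=6, slot 6 empty -> index 6.
Insert 618: h=2, slot 2 occupied -> index 3.
Insert 442: h=2, slots 2,3,6 occupied -> index 0.
Insert 876: h=7, slot 7 empty -> index 7.
Insert 629: h=2, slots 2,3,6,0,7 occupied -> index 5.
Table: [442, ., 233, 618, ., 629, 897, 876, ., ., .]
Lookup 629: h=2, probe 2,3,6,0,7,5 → found at 5.

6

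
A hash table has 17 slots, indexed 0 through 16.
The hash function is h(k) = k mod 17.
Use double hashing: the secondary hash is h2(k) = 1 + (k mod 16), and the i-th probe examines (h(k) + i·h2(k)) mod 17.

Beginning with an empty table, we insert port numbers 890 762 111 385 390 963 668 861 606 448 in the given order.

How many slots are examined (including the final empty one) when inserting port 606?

3

890 hashes to 6; slot 6 is free => place at 6.
762 hashes to 14; slot 14 is free => place at 14.
111 hashes to 9; slot 9 is free => place at 9.
385 hashes to 11; slot 11 is free => place at 11.
390 hashes to 16; slot 16 is free => place at 16.
963 hashes to 11, h2=4; 11 taken => place at 15.
668 hashes to 5; slot 5 is free => place at 5.
861 hashes to 11, h2=14; 11 taken => place at 8.
606 hashes to 11, h2=15; 11,9 taken => place at 7.
448 hashes to 6, h2=1; 6,7,8,9 taken => place at 10.
Table: [—, —, —, —, —, 668, 890, 606, 861, 111, 448, 385, —, —, 762, 963, 390]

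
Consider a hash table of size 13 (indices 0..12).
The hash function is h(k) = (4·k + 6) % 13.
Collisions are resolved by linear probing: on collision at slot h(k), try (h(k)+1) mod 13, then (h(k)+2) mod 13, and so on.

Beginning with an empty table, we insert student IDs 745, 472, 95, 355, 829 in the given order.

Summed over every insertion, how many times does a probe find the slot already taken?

Insert 745: h=9, slot 9 empty => index 9.
Insert 472: h=9, slot 9 occupied => index 10.
Insert 95: h=9, slots 9,10 occupied => index 11.
Insert 355: h=9, slots 9,10,11 occupied => index 12.
Insert 829: h=7, slot 7 empty => index 7.
Table: [—, —, —, —, —, —, —, 829, —, 745, 472, 95, 355]

6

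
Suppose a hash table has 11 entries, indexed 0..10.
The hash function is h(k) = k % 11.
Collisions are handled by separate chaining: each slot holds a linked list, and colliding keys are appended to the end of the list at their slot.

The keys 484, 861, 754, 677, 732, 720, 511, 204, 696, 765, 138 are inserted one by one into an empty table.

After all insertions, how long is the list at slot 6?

6

484 → bucket 0
861 → bucket 3
754 → bucket 6
677 → bucket 6 (collision)
732 → bucket 6 (collision)
720 → bucket 5
511 → bucket 5 (collision)
204 → bucket 6 (collision)
696 → bucket 3 (collision)
765 → bucket 6 (collision)
138 → bucket 6 (collision)
Final buckets:
0: 484
1: —
2: —
3: 861 -> 696
4: —
5: 720 -> 511
6: 754 -> 677 -> 732 -> 204 -> 765 -> 138
7: —
8: —
9: —
10: —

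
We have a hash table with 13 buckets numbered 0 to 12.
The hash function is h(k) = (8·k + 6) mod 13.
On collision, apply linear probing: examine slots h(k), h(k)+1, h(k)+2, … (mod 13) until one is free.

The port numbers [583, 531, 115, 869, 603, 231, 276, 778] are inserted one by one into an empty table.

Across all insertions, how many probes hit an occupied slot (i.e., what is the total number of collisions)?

18

583: h=3 => slot 3
531: h=3, probe 3,4 => slot 4
115: h=3, probe 3,4,5 => slot 5
869: h=3, probe 3,4,5,6 => slot 6
603: h=7 => slot 7
231: h=8 => slot 8
276: h=4, probe 4,5,6,7,8,9 => slot 9
778: h=3, probe 3,4,5,6,7,8,9,10 => slot 10
Table: [-, -, -, 583, 531, 115, 869, 603, 231, 276, 778, -, -]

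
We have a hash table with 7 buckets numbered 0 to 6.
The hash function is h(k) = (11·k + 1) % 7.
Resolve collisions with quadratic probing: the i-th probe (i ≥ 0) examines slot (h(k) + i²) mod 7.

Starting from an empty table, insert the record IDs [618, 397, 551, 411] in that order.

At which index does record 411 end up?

618 hashes to 2; slot 2 is free -> place at 2.
397 hashes to 0; slot 0 is free -> place at 0.
551 hashes to 0; 0 taken -> place at 1.
411 hashes to 0; 0,1 taken -> place at 4.
Table: [397, 551, 618, ., 411, ., .]

4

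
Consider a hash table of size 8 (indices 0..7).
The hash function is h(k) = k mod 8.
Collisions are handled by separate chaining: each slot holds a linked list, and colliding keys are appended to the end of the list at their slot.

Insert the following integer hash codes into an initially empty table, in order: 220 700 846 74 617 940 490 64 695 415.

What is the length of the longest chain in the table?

220 → bucket 4
700 → bucket 4 (collision)
846 → bucket 6
74 → bucket 2
617 → bucket 1
940 → bucket 4 (collision)
490 → bucket 2 (collision)
64 → bucket 0
695 → bucket 7
415 → bucket 7 (collision)
Final buckets:
0: 64
1: 617
2: 74 -> 490
3: _
4: 220 -> 700 -> 940
5: _
6: 846
7: 695 -> 415

3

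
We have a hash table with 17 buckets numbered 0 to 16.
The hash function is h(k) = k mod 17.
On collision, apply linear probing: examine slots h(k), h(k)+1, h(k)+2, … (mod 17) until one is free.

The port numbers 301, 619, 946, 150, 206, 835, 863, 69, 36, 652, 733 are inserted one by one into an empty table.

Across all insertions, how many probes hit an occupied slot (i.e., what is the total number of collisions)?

6

Insert 301: h=12, slot 12 empty => index 12.
Insert 619: h=7, slot 7 empty => index 7.
Insert 946: h=11, slot 11 empty => index 11.
Insert 150: h=14, slot 14 empty => index 14.
Insert 206: h=2, slot 2 empty => index 2.
Insert 835: h=2, slot 2 occupied => index 3.
Insert 863: h=13, slot 13 empty => index 13.
Insert 69: h=1, slot 1 empty => index 1.
Insert 36: h=2, slots 2,3 occupied => index 4.
Insert 652: h=6, slot 6 empty => index 6.
Insert 733: h=2, slots 2,3,4 occupied => index 5.
Table: [-, 69, 206, 835, 36, 733, 652, 619, -, -, -, 946, 301, 863, 150, -, -]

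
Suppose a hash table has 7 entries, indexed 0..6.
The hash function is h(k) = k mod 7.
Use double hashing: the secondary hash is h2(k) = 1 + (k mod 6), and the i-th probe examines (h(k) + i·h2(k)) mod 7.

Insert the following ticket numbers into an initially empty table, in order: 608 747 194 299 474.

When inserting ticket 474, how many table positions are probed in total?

3

608: h=6 -> slot 6
747: h=5 -> slot 5
194: h=5, h2=3, probe 5,1 -> slot 1
299: h=5, h2=6, probe 5,4 -> slot 4
474: h=5, h2=1, probe 5,6,0 -> slot 0
Table: [474, 194, —, —, 299, 747, 608]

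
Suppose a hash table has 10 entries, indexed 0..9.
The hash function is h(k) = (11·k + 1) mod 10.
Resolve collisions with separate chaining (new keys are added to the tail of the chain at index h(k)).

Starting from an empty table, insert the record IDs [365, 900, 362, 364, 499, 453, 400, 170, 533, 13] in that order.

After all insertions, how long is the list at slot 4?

365 -> bucket 6
900 -> bucket 1
362 -> bucket 3
364 -> bucket 5
499 -> bucket 0
453 -> bucket 4
400 -> bucket 1 (collision)
170 -> bucket 1 (collision)
533 -> bucket 4 (collision)
13 -> bucket 4 (collision)
Final buckets:
0: 499
1: 900 -> 400 -> 170
2: _
3: 362
4: 453 -> 533 -> 13
5: 364
6: 365
7: _
8: _
9: _

3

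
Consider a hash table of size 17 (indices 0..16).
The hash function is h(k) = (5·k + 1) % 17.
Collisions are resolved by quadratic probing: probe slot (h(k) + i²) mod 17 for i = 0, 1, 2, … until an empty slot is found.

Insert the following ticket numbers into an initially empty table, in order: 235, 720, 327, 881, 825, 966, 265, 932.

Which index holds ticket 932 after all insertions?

11

235: h=3 -> slot 3
720: h=14 -> slot 14
327: h=4 -> slot 4
881: h=3, probe 3,4,7 -> slot 7
825: h=12 -> slot 12
966: h=3, probe 3,4,7,12,2 -> slot 2
265: h=0 -> slot 0
932: h=3, probe 3,4,7,12,2,11 -> slot 11
Table: [265, ∅, 966, 235, 327, ∅, ∅, 881, ∅, ∅, ∅, 932, 825, ∅, 720, ∅, ∅]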